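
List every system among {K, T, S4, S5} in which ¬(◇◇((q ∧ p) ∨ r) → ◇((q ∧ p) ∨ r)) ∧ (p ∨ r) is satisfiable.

T-tableau for the formula:
1. ¬(◇◇((q ∧ p) ∨ r) → ◇((q ∧ p) ∨ r)) ∧ (p ∨ r), u
2. ¬(◇◇((q ∧ p) ∨ r) → ◇((q ∧ p) ∨ r)), u   [∧-rule on 1]
3. p ∨ r, u   [∧-rule on 1]
4. ◇◇((q ∧ p) ∨ r), u   [¬→-rule on 2]
5. ¬◇((q ∧ p) ∨ r), u   [¬→-rule on 2]
6. ¬((q ∧ p) ∨ r), u   [¬◇-rule on 5 via uRu]
7. ¬(q ∧ p), u   [¬∨-rule on 6]
8. ¬r, u   [¬∨-rule on 6]
9. p, u   [∨-rule on 3 (branches; this branch)]
10. ¬q, u   [¬∧-rule on 7 (branches; this branch)]
11. ◇((q ∧ p) ∨ r), v   [◇-rule on 4: fresh world v, uRv]
12. ¬((q ∧ p) ∨ r), v   [¬◇-rule on 5 via uRv]
13. ¬(q ∧ p), v   [¬∨-rule on 12]
14. ¬r, v   [¬∨-rule on 12]
15. ¬p, v   [¬∧-rule on 13 (branches; this branch)]
16. (q ∧ p) ∨ r, w   [◇-rule on 11: fresh world w, vRw]
17. r, w   [∨-rule on 16 (branches; this branch)]
Accessibility: uRu, uRv, vRv, vRw, wRw
Complete open branch: satisfiable in T, hence also in K (this T-model is also a K-model).
S4-tableau for the formula:
1. ¬(◇◇((q ∧ p) ∨ r) → ◇((q ∧ p) ∨ r)) ∧ (p ∨ r), u
2. ¬(◇◇((q ∧ p) ∨ r) → ◇((q ∧ p) ∨ r)), u   [∧-rule on 1]
3. p ∨ r, u   [∧-rule on 1]
4. ◇◇((q ∧ p) ∨ r), u   [¬→-rule on 2]
5. ¬◇((q ∧ p) ∨ r), u   [¬→-rule on 2]
6. ¬((q ∧ p) ∨ r), u   [¬◇-rule on 5 via uRu]
7. ¬(q ∧ p), u   [¬∨-rule on 6]
8. ¬r, u   [¬∨-rule on 6]
9. p, u   [∨-rule on 3 (branches; this branch)]
10. ¬q, u   [¬∧-rule on 7 (branches; this branch)]
11. ◇((q ∧ p) ∨ r), v   [◇-rule on 4: fresh world v, uRv]
12. ¬((q ∧ p) ∨ r), v   [¬◇-rule on 5 via uRv]
13. ¬(q ∧ p), v   [¬∨-rule on 12]
14. ¬r, v   [¬∨-rule on 12]
15. ¬p, v   [¬∧-rule on 13 (branches; this branch)]
16. (q ∧ p) ∨ r, w   [◇-rule on 11: fresh world w, vRw]
17. ¬((q ∧ p) ∨ r), w   [¬◇-rule on 5 via uRw]
18. ¬(q ∧ p), w   [¬∨-rule on 17]
19. ¬r, w   [¬∨-rule on 17]
20. q ∧ p, w   [∨-rule on 16 (branches; this branch)]
21. q, w   [∧-rule on 20]
22. p, w   [∧-rule on 20]
23. ¬p, w   [¬∧-rule on 18 (branches; this branch)]
Accessibility: uRu, uRv, uRw, vRv, vRw, wRw
Branch closes: p and ¬p both at w.
Every branch closes (one shown): unsatisfiable in S4, hence also in S5 (every S5-frame is an S4-frame).

K, T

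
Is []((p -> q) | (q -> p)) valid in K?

Yes, valid

Tableau for the negation ~[]((p -> q) | (q -> p)):
1. ~[]((p -> q) | (q -> p)), 0
2. ~((p -> q) | (q -> p)), 1   [~[]-rule on 1: fresh world 1, 0R1]
3. ~(p -> q), 1   [~|-rule on 2]
4. ~(q -> p), 1   [~|-rule on 2]
5. p, 1   [~->-rule on 3]
6. ~q, 1   [~->-rule on 3]
7. q, 1   [~->-rule on 4]
8. ~p, 1   [~->-rule on 4]
Accessibility: 0R1
Branch closes: q and ~q both at 1.
Every branch of the negation's tableau closes; the branch above is one of them.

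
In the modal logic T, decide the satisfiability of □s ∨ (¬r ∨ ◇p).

1. □s ∨ (¬r ∨ ◇p), w0
2. ¬r ∨ ◇p, w0
3. ◇p, w0
4. p, w1
Accessibility: w0Rw0, w0Rw1, w1Rw1

Satisfiable (open branch found)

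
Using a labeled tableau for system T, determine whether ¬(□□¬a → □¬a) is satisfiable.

1. ¬(□□¬a → □¬a), 0
2. □□¬a, 0   [¬→-rule on 1]
3. ¬□¬a, 0   [¬→-rule on 1]
4. □¬a, 0   [□-rule on 2 via 0R0]
5. ¬a, 0   [□-rule on 4 via 0R0]
6. a, 1   [¬□-rule on 3: fresh world 1, 0R1]
7. □¬a, 1   [□-rule on 2 via 0R1]
8. ¬a, 1   [□-rule on 4 via 0R1]
Accessibility: 0R0, 0R1, 1R1
Branch closes: a and ¬a both at 1.
(One branch shown.) All branches close.

Unsatisfiable (every branch closes)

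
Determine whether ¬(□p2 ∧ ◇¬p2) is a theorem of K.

Tableau for the negation □p2 ∧ ◇¬p2:
1. □p2 ∧ ◇¬p2, u
2. □p2, u   [∧-rule on 1]
3. ◇¬p2, u   [∧-rule on 1]
4. ¬p2, v   [◇-rule on 3: fresh world v, uRv]
5. p2, v   [□-rule on 2 via uRv]
Accessibility: uRv
Branch closes: p2 and ¬p2 both at v.
All branches of the negation close; one closing branch shown above.

Yes, valid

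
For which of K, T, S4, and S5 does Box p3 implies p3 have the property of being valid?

T, S4, S5

K-tableau for the negation not (Box p3 implies p3):
1. not (Box p3 implies p3), w0
2. Box p3, w0
3. not p3, w0
Complete open branch: countermodel on a K-frame, so not valid in K.
T-tableau for the negation not (Box p3 implies p3):
1. not (Box p3 implies p3), w0
2. Box p3, w0
3. not p3, w0
4. p3, w0
Accessibility: w0Rw0
Branch closes: p3 and not p3 both at w0.
Every branch closes (one shown): valid in T, hence also in S4, S5 (every theorem of T is a theorem of S4 and S5).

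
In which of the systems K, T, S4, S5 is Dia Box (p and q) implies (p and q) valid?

S5-tableau for the negation not (Dia Box (p and q) implies (p and q)):
1. not (Dia Box (p and q) implies (p and q)), u
2. Dia Box (p and q), u
3. not (p and q), u
4. not q, u
5. Box (p and q), v
6. p and q, u
7. p, u
8. q, u
Accessibility: uRu, uRv, vRu, vRv
Branch closes: q and not q both at u.
Every branch closes (one shown): valid in S5.
S4-tableau for the negation not (Dia Box (p and q) implies (p and q)):
1. not (Dia Box (p and q) implies (p and q)), u
2. Dia Box (p and q), u
3. not (p and q), u
4. not q, u
5. Box (p and q), v
6. p and q, v
7. p, v
8. q, v
Accessibility: uRu, uRv, vRv
Complete open branch: countermodel on an S4-frame, so not valid in S4, nor in K, T (the same frame is also a K-frame and a T-frame).

S5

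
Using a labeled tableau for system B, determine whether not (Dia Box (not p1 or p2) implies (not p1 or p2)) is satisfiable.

Unsatisfiable (every branch closes)

1. not (Dia Box (not p1 or p2) implies (not p1 or p2)), w0
2. Dia Box (not p1 or p2), w0
3. not (not p1 or p2), w0
4. p1, w0
5. not p2, w0
6. Box (not p1 or p2), w1
7. not p1 or p2, w0
8. not p1 or p2, w1
9. p2, w0
Accessibility: w0Rw0, w0Rw1, w1Rw0, w1Rw1
Branch closes: p2 and not p2 both at w0.
(One branch shown.) All branches close.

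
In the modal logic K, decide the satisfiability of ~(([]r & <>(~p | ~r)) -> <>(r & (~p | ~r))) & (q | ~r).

1. ~(([]r & <>(~p | ~r)) -> <>(r & (~p | ~r))) & (q | ~r), w0
2. ~(([]r & <>(~p | ~r)) -> <>(r & (~p | ~r))), w0
3. q | ~r, w0
4. []r & <>(~p | ~r), w0
5. ~<>(r & (~p | ~r)), w0
6. []r, w0
7. <>(~p | ~r), w0
8. ~r, w0
9. ~p | ~r, w1
10. ~(r & (~p | ~r)), w1
11. r, w1
12. ~p, w1
13. ~(~p | ~r), w1
14. p, w1
Accessibility: w0Rw1
Branch closes: p and ~p both at w1.
All branches of the tableau close; one closing branch shown above.

Unsatisfiable (every branch closes)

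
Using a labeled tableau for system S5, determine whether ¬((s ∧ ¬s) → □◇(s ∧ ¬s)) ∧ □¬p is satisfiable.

Unsatisfiable

1. ¬((s ∧ ¬s) → □◇(s ∧ ¬s)) ∧ □¬p, w0
2. ¬((s ∧ ¬s) → □◇(s ∧ ¬s)), w0
3. □¬p, w0
4. s ∧ ¬s, w0
5. ¬□◇(s ∧ ¬s), w0
6. s, w0
7. ¬s, w0
Accessibility: w0Rw0
Branch closes: s and ¬s both at w0.
Every branch closes; the branch above is one of them.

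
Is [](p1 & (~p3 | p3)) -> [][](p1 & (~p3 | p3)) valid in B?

Tableau for the negation ~([](p1 & (~p3 | p3)) -> [][](p1 & (~p3 | p3))):
1. ~([](p1 & (~p3 | p3)) -> [][](p1 & (~p3 | p3))), u
2. [](p1 & (~p3 | p3)), u   [~->-rule on 1]
3. ~[][](p1 & (~p3 | p3)), u   [~->-rule on 1]
4. p1 & (~p3 | p3), u   [[]-rule on 2 via uRu]
5. p1, u   [&-rule on 4]
6. ~p3 | p3, u   [&-rule on 4]
7. p3, u   [|-rule on 6 (branches; this branch)]
8. ~[](p1 & (~p3 | p3)), v   [~[]-rule on 3: fresh world v, uRv]
9. p1 & (~p3 | p3), v   [[]-rule on 2 via uRv]
10. p1, v   [&-rule on 9]
11. ~p3 | p3, v   [&-rule on 9]
12. p3, v   [|-rule on 11 (branches; this branch)]
13. ~(p1 & (~p3 | p3)), w   [~[]-rule on 8: fresh world w, vRw]
14. ~p1, w   [~&-rule on 13 (branches; this branch)]
Accessibility: uRu, uRv, vRu, vRv, vRw, wRv, wRw
The negation has an open branch (countermodel exists).

Invalid (countermodel exists)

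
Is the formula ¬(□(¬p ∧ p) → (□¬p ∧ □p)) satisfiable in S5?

No, unsatisfiable

1. ¬(□(¬p ∧ p) → (□¬p ∧ □p)), u
2. □(¬p ∧ p), u
3. ¬(□¬p ∧ □p), u
4. ¬p ∧ p, u
5. ¬p, u
6. p, u
Accessibility: uRu
Branch closes: p and ¬p both at u.
All branches of the tableau close; one closing branch shown above.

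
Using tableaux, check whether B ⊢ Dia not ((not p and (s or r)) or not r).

Tableau for the negation not Dia not ((not p and (s or r)) or not r):
1. not Dia not ((not p and (s or r)) or not r), w0
2. (not p and (s or r)) or not r, w0
3. not r, w0
Accessibility: w0Rw0
The negation has an open branch (countermodel exists).

No, not valid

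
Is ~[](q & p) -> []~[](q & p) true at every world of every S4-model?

No, not valid

Tableau for the negation ~(~[](q & p) -> []~[](q & p)):
1. ~(~[](q & p) -> []~[](q & p)), 0
2. ~[](q & p), 0
3. ~[]~[](q & p), 0
4. ~(q & p), 1
5. ~p, 1
6. [](q & p), 2
7. q & p, 2
8. q, 2
9. p, 2
Accessibility: 0R0, 0R1, 0R2, 1R1, 2R2
The negation has an open branch (countermodel exists).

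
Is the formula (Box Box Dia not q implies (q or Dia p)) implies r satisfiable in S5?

1. (Box Box Dia not q implies (q or Dia p)) implies r, u
2. r, u
Accessibility: uRu

Satisfiable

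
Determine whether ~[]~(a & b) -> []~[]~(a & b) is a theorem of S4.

No, not valid

Tableau for the negation ~(~[]~(a & b) -> []~[]~(a & b)):
1. ~(~[]~(a & b) -> []~[]~(a & b)), 0
2. ~[]~(a & b), 0   [~->-rule on 1]
3. ~[]~[]~(a & b), 0   [~->-rule on 1]
4. a & b, 1   [~[]-rule on 2: fresh world 1, 0R1]
5. a, 1   [&-rule on 4]
6. b, 1   [&-rule on 4]
7. []~(a & b), 2   [~[]-rule on 3: fresh world 2, 0R2]
8. ~(a & b), 2   [[]-rule on 7 via 2R2]
9. ~b, 2   [~&-rule on 8 (branches; this branch)]
Accessibility: 0R0, 0R1, 0R2, 1R1, 2R2
The negation has an open branch (countermodel exists).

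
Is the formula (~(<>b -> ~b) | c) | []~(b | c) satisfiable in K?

1. (~(<>b -> ~b) | c) | []~(b | c), w0
2. []~(b | c), w0

Satisfiable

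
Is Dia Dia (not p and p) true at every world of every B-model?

Tableau for the negation not Dia Dia (not p and p):
1. not Dia Dia (not p and p), u
2. not Dia (not p and p), u
3. not (not p and p), u
4. not p, u
Accessibility: uRu
The negation has an open branch (countermodel exists).

Not valid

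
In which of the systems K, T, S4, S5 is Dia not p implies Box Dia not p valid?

S5

S4-tableau for the negation not (Dia not p implies Box Dia not p):
1. not (Dia not p implies Box Dia not p), w0
2. Dia not p, w0
3. not Box Dia not p, w0
4. not p, w1
5. not Dia not p, w2
6. p, w2
Accessibility: w0Rw0, w0Rw1, w0Rw2, w1Rw1, w2Rw2
Complete open branch: countermodel on an S4-frame, so not valid in S4, nor in K, T (the same frame is also a K-frame and a T-frame).
S5-tableau for the negation not (Dia not p implies Box Dia not p):
1. not (Dia not p implies Box Dia not p), w0
2. Dia not p, w0
3. not Box Dia not p, w0
4. not p, w1
5. not Dia not p, w2
6. p, w0
7. p, w1
Accessibility: w0Rw0, w0Rw1, w0Rw2, w1Rw0, w1Rw1, w1Rw2, w2Rw0, w2Rw1, w2Rw2
Branch closes: p and not p both at w1.
Every branch closes (one shown): valid in S5.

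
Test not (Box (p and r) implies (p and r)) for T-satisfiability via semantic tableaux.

1. not (Box (p and r) implies (p and r)), u
2. Box (p and r), u
3. not (p and r), u
4. p and r, u
5. p, u
6. r, u
7. not r, u
Accessibility: uRu
Branch closes: r and not r both at u.
Every branch closes; the branch above is one of them.

Unsatisfiable (every branch closes)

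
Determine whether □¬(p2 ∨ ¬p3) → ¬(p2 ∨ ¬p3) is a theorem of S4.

Yes, valid

Tableau for the negation ¬(□¬(p2 ∨ ¬p3) → ¬(p2 ∨ ¬p3)):
1. ¬(□¬(p2 ∨ ¬p3) → ¬(p2 ∨ ¬p3)), w0
2. □¬(p2 ∨ ¬p3), w0
3. p2 ∨ ¬p3, w0
4. ¬(p2 ∨ ¬p3), w0
5. ¬p2, w0
6. p3, w0
7. ¬p3, w0
Accessibility: w0Rw0
Branch closes: p3 and ¬p3 both at w0.
All branches of the negation close; one closing branch shown above.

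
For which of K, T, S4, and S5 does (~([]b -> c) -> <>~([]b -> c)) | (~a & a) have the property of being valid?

T-tableau for the negation ~((~([]b -> c) -> <>~([]b -> c)) | (~a & a)):
1. ~((~([]b -> c) -> <>~([]b -> c)) | (~a & a)), w0
2. ~(~([]b -> c) -> <>~([]b -> c)), w0
3. ~(~a & a), w0
4. ~([]b -> c), w0
5. ~<>~([]b -> c), w0
6. []b, w0
7. ~c, w0
8. []b -> c, w0
9. b, w0
10. ~a, w0
11. ~[]b, w0
12. ~b, w1
13. []b -> c, w1
14. b, w1
Accessibility: w0Rw0, w0Rw1, w1Rw1
Branch closes: b and ~b both at w1.
Every branch closes (one shown): valid in T, hence also in S4, S5 (every theorem of T is a theorem of S4 and S5).
K-tableau for the negation ~((~([]b -> c) -> <>~([]b -> c)) | (~a & a)):
1. ~((~([]b -> c) -> <>~([]b -> c)) | (~a & a)), w0
2. ~(~([]b -> c) -> <>~([]b -> c)), w0
3. ~(~a & a), w0
4. ~([]b -> c), w0
5. ~<>~([]b -> c), w0
6. []b, w0
7. ~c, w0
8. ~a, w0
Complete open branch: countermodel on a K-frame, so not valid in K.

T, S4, S5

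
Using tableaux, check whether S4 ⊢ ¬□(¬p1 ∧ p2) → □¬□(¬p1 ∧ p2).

Tableau for the negation ¬(¬□(¬p1 ∧ p2) → □¬□(¬p1 ∧ p2)):
1. ¬(¬□(¬p1 ∧ p2) → □¬□(¬p1 ∧ p2)), 0
2. ¬□(¬p1 ∧ p2), 0
3. ¬□¬□(¬p1 ∧ p2), 0
4. ¬(¬p1 ∧ p2), 1
5. ¬p2, 1
6. □(¬p1 ∧ p2), 2
7. ¬p1 ∧ p2, 2
8. ¬p1, 2
9. p2, 2
Accessibility: 0R0, 0R1, 0R2, 1R1, 2R2
The negation has an open branch (countermodel exists).

Not valid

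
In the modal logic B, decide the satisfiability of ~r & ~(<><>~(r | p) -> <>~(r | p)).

1. ~r & ~(<><>~(r | p) -> <>~(r | p)), w0
2. ~r, w0   [&-rule on 1]
3. ~(<><>~(r | p) -> <>~(r | p)), w0   [&-rule on 1]
4. <><>~(r | p), w0   [~->-rule on 3]
5. ~<>~(r | p), w0   [~->-rule on 3]
6. r | p, w0   [~<>-rule on 5 via w0Rw0]
7. p, w0   [|-rule on 6 (branches; this branch)]
8. <>~(r | p), w1   [<>-rule on 4: fresh world w1, w0Rw1]
9. r | p, w1   [~<>-rule on 5 via w0Rw1]
10. p, w1   [|-rule on 9 (branches; this branch)]
11. ~(r | p), w2   [<>-rule on 8: fresh world w2, w1Rw2]
12. ~r, w2   [~|-rule on 11]
13. ~p, w2   [~|-rule on 11]
Accessibility: w0Rw0, w0Rw1, w1Rw0, w1Rw1, w1Rw2, w2Rw1, w2Rw2

Satisfiable (open branch found)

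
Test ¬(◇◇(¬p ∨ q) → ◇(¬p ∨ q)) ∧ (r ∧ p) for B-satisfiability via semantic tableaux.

1. ¬(◇◇(¬p ∨ q) → ◇(¬p ∨ q)) ∧ (r ∧ p), w0
2. ¬(◇◇(¬p ∨ q) → ◇(¬p ∨ q)), w0
3. r ∧ p, w0
4. ◇◇(¬p ∨ q), w0
5. ¬◇(¬p ∨ q), w0
6. r, w0
7. p, w0
8. ¬(¬p ∨ q), w0
9. ¬q, w0
10. ◇(¬p ∨ q), w1
11. ¬(¬p ∨ q), w1
12. p, w1
13. ¬q, w1
14. ¬p ∨ q, w2
15. q, w2
Accessibility: w0Rw0, w0Rw1, w1Rw0, w1Rw1, w1Rw2, w2Rw1, w2Rw2

Satisfiable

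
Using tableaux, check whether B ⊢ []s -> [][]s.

No, not valid

Tableau for the negation ~([]s -> [][]s):
1. ~([]s -> [][]s), u
2. []s, u   [~->-rule on 1]
3. ~[][]s, u   [~->-rule on 1]
4. s, u   [[]-rule on 2 via uRu]
5. ~[]s, v   [~[]-rule on 3: fresh world v, uRv]
6. s, v   [[]-rule on 2 via uRv]
7. ~s, w   [~[]-rule on 5: fresh world w, vRw]
Accessibility: uRu, uRv, vRu, vRv, vRw, wRv, wRw
The negation has an open branch (countermodel exists).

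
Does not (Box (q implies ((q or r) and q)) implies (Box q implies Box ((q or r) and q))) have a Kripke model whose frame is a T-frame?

1. not (Box (q implies ((q or r) and q)) implies (Box q implies Box ((q or r) and q))), w0
2. Box (q implies ((q or r) and q)), w0
3. not (Box q implies Box ((q or r) and q)), w0
4. Box q, w0
5. not Box ((q or r) and q), w0
6. q implies ((q or r) and q), w0
7. q, w0
8. (q or r) and q, w0
9. q or r, w0
10. r, w0
11. not ((q or r) and q), w1
12. q implies ((q or r) and q), w1
13. q, w1
14. not (q or r), w1
15. not q, w1
16. not r, w1
Accessibility: w0Rw0, w0Rw1, w1Rw1
Branch closes: q and not q both at w1.
Every branch closes; the branch above is one of them.

Unsatisfiable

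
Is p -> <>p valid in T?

Yes, valid

Tableau for the negation ~(p -> <>p):
1. ~(p -> <>p), 0
2. p, 0   [~->-rule on 1]
3. ~<>p, 0   [~->-rule on 1]
4. ~p, 0   [~<>-rule on 3 via 0R0]
Accessibility: 0R0
Branch closes: p and ~p both at 0.
All branches of the negation close; one closing branch shown above.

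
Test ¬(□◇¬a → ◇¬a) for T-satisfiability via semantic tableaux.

No, unsatisfiable

1. ¬(□◇¬a → ◇¬a), w0
2. □◇¬a, w0
3. ¬◇¬a, w0
4. ◇¬a, w0
5. a, w0
6. ¬a, w1
7. ◇¬a, w1
8. a, w1
Accessibility: w0Rw0, w0Rw1, w1Rw1
Branch closes: a and ¬a both at w1.
(One branch shown.) All branches close.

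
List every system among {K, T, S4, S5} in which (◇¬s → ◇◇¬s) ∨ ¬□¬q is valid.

T-tableau for the negation ¬((◇¬s → ◇◇¬s) ∨ ¬□¬q):
1. ¬((◇¬s → ◇◇¬s) ∨ ¬□¬q), 0
2. ¬(◇¬s → ◇◇¬s), 0   [¬∨-rule on 1]
3. □¬q, 0   [¬∨-rule on 1]
4. ◇¬s, 0   [¬→-rule on 2]
5. ¬◇◇¬s, 0   [¬→-rule on 2]
6. ¬q, 0   [□-rule on 3 via 0R0]
7. ¬◇¬s, 0   [¬◇-rule on 5 via 0R0]
8. s, 0   [¬◇-rule on 7 via 0R0]
9. ¬s, 1   [◇-rule on 4: fresh world 1, 0R1]
10. ¬q, 1   [□-rule on 3 via 0R1]
11. ¬◇¬s, 1   [¬◇-rule on 5 via 0R1]
12. s, 1   [¬◇-rule on 7 via 0R1]
Accessibility: 0R0, 0R1, 1R1
Branch closes: s and ¬s both at 1.
Every branch closes (one shown): valid in T, hence also in S4, S5 (every theorem of T is a theorem of S4 and S5).
K-tableau for the negation ¬((◇¬s → ◇◇¬s) ∨ ¬□¬q):
1. ¬((◇¬s → ◇◇¬s) ∨ ¬□¬q), 0
2. ¬(◇¬s → ◇◇¬s), 0   [¬∨-rule on 1]
3. □¬q, 0   [¬∨-rule on 1]
4. ◇¬s, 0   [¬→-rule on 2]
5. ¬◇◇¬s, 0   [¬→-rule on 2]
6. ¬s, 1   [◇-rule on 4: fresh world 1, 0R1]
7. ¬q, 1   [□-rule on 3 via 0R1]
8. ¬◇¬s, 1   [¬◇-rule on 5 via 0R1]
Accessibility: 0R1
Complete open branch: countermodel on a K-frame, so not valid in K.

T, S4, S5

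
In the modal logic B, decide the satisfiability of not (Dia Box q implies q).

Unsatisfiable

1. not (Dia Box q implies q), u
2. Dia Box q, u
3. not q, u
4. Box q, v
5. q, u
Accessibility: uRu, uRv, vRu, vRv
Branch closes: q and not q both at u.
(One branch shown.) All branches close.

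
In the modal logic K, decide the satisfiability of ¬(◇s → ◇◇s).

1. ¬(◇s → ◇◇s), 0
2. ◇s, 0
3. ¬◇◇s, 0
4. s, 1
5. ¬◇s, 1
Accessibility: 0R1

Satisfiable (open branch found)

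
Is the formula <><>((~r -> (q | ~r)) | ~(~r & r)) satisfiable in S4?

1. <><>((~r -> (q | ~r)) | ~(~r & r)), u
2. <>((~r -> (q | ~r)) | ~(~r & r)), v
3. (~r -> (q | ~r)) | ~(~r & r), w
4. ~(~r & r), w
5. ~r, w
Accessibility: uRu, uRv, uRw, vRv, vRw, wRw

Yes, satisfiable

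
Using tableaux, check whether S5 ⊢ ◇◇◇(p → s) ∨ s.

Tableau for the negation ¬(◇◇◇(p → s) ∨ s):
1. ¬(◇◇◇(p → s) ∨ s), 0
2. ¬◇◇◇(p → s), 0
3. ¬s, 0
4. ¬◇◇(p → s), 0
5. ¬◇(p → s), 0
6. ¬(p → s), 0
7. p, 0
Accessibility: 0R0
The negation has an open branch (countermodel exists).

No, not valid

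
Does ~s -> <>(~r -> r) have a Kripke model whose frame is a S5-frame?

1. ~s -> <>(~r -> r), 0
2. <>(~r -> r), 0
3. ~r -> r, 1
4. r, 1
Accessibility: 0R0, 0R1, 1R0, 1R1

Yes, satisfiable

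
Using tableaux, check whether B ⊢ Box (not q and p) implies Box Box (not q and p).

Not valid

Tableau for the negation not (Box (not q and p) implies Box Box (not q and p)):
1. not (Box (not q and p) implies Box Box (not q and p)), 0
2. Box (not q and p), 0
3. not Box Box (not q and p), 0
4. not q and p, 0
5. not q, 0
6. p, 0
7. not Box (not q and p), 1
8. not q and p, 1
9. not q, 1
10. p, 1
11. not (not q and p), 2
12. not p, 2
Accessibility: 0R0, 0R1, 1R0, 1R1, 1R2, 2R1, 2R2
The negation has an open branch (countermodel exists).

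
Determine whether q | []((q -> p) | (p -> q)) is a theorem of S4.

Tableau for the negation ~(q | []((q -> p) | (p -> q))):
1. ~(q | []((q -> p) | (p -> q))), 0
2. ~q, 0
3. ~[]((q -> p) | (p -> q)), 0
4. ~((q -> p) | (p -> q)), 1
5. ~(q -> p), 1
6. ~(p -> q), 1
7. q, 1
8. ~p, 1
9. p, 1
10. ~q, 1
Accessibility: 0R0, 0R1, 1R1
Branch closes: p and ~p both at 1.
Every branch of the negation's tableau closes; the branch above is one of them.

Valid in S4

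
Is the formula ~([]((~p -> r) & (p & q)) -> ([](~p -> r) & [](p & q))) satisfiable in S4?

Unsatisfiable (every branch closes)

1. ~([]((~p -> r) & (p & q)) -> ([](~p -> r) & [](p & q))), u
2. []((~p -> r) & (p & q)), u   [~->-rule on 1]
3. ~([](~p -> r) & [](p & q)), u   [~->-rule on 1]
4. (~p -> r) & (p & q), u   [[]-rule on 2 via uRu]
5. ~p -> r, u   [&-rule on 4]
6. p & q, u   [&-rule on 4]
7. p, u   [&-rule on 6]
8. q, u   [&-rule on 6]
9. ~[](p & q), u   [~&-rule on 3 (branches; this branch)]
10. r, u   [->-rule on 5 (branches; this branch)]
11. ~(p & q), v   [~[]-rule on 9: fresh world v, uRv]
12. (~p -> r) & (p & q), v   [[]-rule on 2 via uRv]
13. ~p -> r, v   [&-rule on 12]
14. p & q, v   [&-rule on 12]
15. p, v   [&-rule on 14]
16. q, v   [&-rule on 14]
17. ~q, v   [~&-rule on 11 (branches; this branch)]
Accessibility: uRu, uRv, vRv
Branch closes: q and ~q both at v.
Every branch closes; the branch above is one of them.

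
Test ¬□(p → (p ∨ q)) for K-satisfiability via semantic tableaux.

Unsatisfiable (every branch closes)

1. ¬□(p → (p ∨ q)), 0
2. ¬(p → (p ∨ q)), 1   [¬□-rule on 1: fresh world 1, 0R1]
3. p, 1   [¬→-rule on 2]
4. ¬(p ∨ q), 1   [¬→-rule on 2]
5. ¬p, 1   [¬∨-rule on 4]
6. ¬q, 1   [¬∨-rule on 4]
Accessibility: 0R1
Branch closes: p and ¬p both at 1.
(One branch shown.) All branches close.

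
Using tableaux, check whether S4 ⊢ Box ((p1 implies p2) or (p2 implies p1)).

Yes, valid

Tableau for the negation not Box ((p1 implies p2) or (p2 implies p1)):
1. not Box ((p1 implies p2) or (p2 implies p1)), u
2. not ((p1 implies p2) or (p2 implies p1)), v   [neg-Box-rule on 1: fresh world v, uRv]
3. not (p1 implies p2), v   [neg-or-rule on 2]
4. not (p2 implies p1), v   [neg-or-rule on 2]
5. p1, v   [neg-implies-rule on 3]
6. not p2, v   [neg-implies-rule on 3]
7. p2, v   [neg-implies-rule on 4]
8. not p1, v   [neg-implies-rule on 4]
Accessibility: uRu, uRv, vRv
Branch closes: p2 and not p2 both at v.
All branches of the negation close; one closing branch shown above.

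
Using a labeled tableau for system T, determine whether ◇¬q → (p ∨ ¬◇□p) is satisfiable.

1. ◇¬q → (p ∨ ¬◇□p), 0
2. p ∨ ¬◇□p, 0
3. ¬◇□p, 0
4. ¬□p, 0
5. ¬p, 1
6. ¬□p, 1
7. ¬p, 2
Accessibility: 0R0, 0R1, 1R1, 1R2, 2R2

Yes, satisfiable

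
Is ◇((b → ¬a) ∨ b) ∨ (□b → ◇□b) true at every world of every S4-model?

Tableau for the negation ¬(◇((b → ¬a) ∨ b) ∨ (□b → ◇□b)):
1. ¬(◇((b → ¬a) ∨ b) ∨ (□b → ◇□b)), 0
2. ¬◇((b → ¬a) ∨ b), 0
3. ¬(□b → ◇□b), 0
4. □b, 0
5. ¬◇□b, 0
6. ¬((b → ¬a) ∨ b), 0
7. ¬(b → ¬a), 0
8. ¬b, 0
9. b, 0
10. a, 0
Accessibility: 0R0
Branch closes: b and ¬b both at 0.
Every branch of the negation's tableau closes; the branch above is one of them.

Yes, valid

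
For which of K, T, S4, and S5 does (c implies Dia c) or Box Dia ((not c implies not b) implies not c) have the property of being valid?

T, S4, S5

K-tableau for the negation not ((c implies Dia c) or Box Dia ((not c implies not b) implies not c)):
1. not ((c implies Dia c) or Box Dia ((not c implies not b) implies not c)), 0
2. not (c implies Dia c), 0
3. not Box Dia ((not c implies not b) implies not c), 0
4. c, 0
5. not Dia c, 0
6. not Dia ((not c implies not b) implies not c), 1
7. not c, 1
Accessibility: 0R1
Complete open branch: countermodel on a K-frame, so not valid in K.
T-tableau for the negation not ((c implies Dia c) or Box Dia ((not c implies not b) implies not c)):
1. not ((c implies Dia c) or Box Dia ((not c implies not b) implies not c)), 0
2. not (c implies Dia c), 0
3. not Box Dia ((not c implies not b) implies not c), 0
4. c, 0
5. not Dia c, 0
6. not c, 0
Accessibility: 0R0
Branch closes: c and not c both at 0.
Every branch closes (one shown): valid in T, hence also in S4, S5 (every theorem of T is a theorem of S4 and S5).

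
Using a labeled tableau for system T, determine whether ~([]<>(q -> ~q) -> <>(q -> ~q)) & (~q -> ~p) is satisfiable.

1. ~([]<>(q -> ~q) -> <>(q -> ~q)) & (~q -> ~p), 0
2. ~([]<>(q -> ~q) -> <>(q -> ~q)), 0
3. ~q -> ~p, 0
4. []<>(q -> ~q), 0
5. ~<>(q -> ~q), 0
6. <>(q -> ~q), 0
7. ~(q -> ~q), 0
8. q, 0
9. ~p, 0
10. q -> ~q, 1
11. <>(q -> ~q), 1
12. ~(q -> ~q), 1
13. q, 1
14. ~q, 1
Accessibility: 0R0, 0R1, 1R1
Branch closes: q and ~q both at 1.
(One branch shown.) All branches close.

Unsatisfiable (every branch closes)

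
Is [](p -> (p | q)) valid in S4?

Yes, valid

Tableau for the negation ~[](p -> (p | q)):
1. ~[](p -> (p | q)), w0
2. ~(p -> (p | q)), w1
3. p, w1
4. ~(p | q), w1
5. ~p, w1
6. ~q, w1
Accessibility: w0Rw0, w0Rw1, w1Rw1
Branch closes: p and ~p both at w1.
Every branch of the negation's tableau closes; the branch above is one of them.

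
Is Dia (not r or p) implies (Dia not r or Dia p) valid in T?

Yes, valid

Tableau for the negation not (Dia (not r or p) implies (Dia not r or Dia p)):
1. not (Dia (not r or p) implies (Dia not r or Dia p)), u
2. Dia (not r or p), u
3. not (Dia not r or Dia p), u
4. not Dia not r, u
5. not Dia p, u
6. r, u
7. not p, u
8. not r or p, v
9. r, v
10. not p, v
11. p, v
Accessibility: uRu, uRv, vRv
Branch closes: p and not p both at v.
All branches of the negation close; one closing branch shown above.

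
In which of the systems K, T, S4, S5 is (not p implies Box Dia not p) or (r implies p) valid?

S5-tableau for the negation not ((not p implies Box Dia not p) or (r implies p)):
1. not ((not p implies Box Dia not p) or (r implies p)), 0
2. not (not p implies Box Dia not p), 0   [neg-or-rule on 1]
3. not (r implies p), 0   [neg-or-rule on 1]
4. not p, 0   [neg-implies-rule on 2]
5. not Box Dia not p, 0   [neg-implies-rule on 2]
6. r, 0   [neg-implies-rule on 3]
7. not Dia not p, 1   [neg-Box-rule on 5: fresh world 1, 0R1]
8. p, 0   [neg-Dia-rule on 7 via 1R0]
Accessibility: 0R0, 0R1, 1R0, 1R1
Branch closes: p and not p both at 0.
Every branch closes (one shown): valid in S5.
S4-tableau for the negation not ((not p implies Box Dia not p) or (r implies p)):
1. not ((not p implies Box Dia not p) or (r implies p)), 0
2. not (not p implies Box Dia not p), 0   [neg-or-rule on 1]
3. not (r implies p), 0   [neg-or-rule on 1]
4. not p, 0   [neg-implies-rule on 2]
5. not Box Dia not p, 0   [neg-implies-rule on 2]
6. r, 0   [neg-implies-rule on 3]
7. not Dia not p, 1   [neg-Box-rule on 5: fresh world 1, 0R1]
8. p, 1   [neg-Dia-rule on 7 via 1R1]
Accessibility: 0R0, 0R1, 1R1
Complete open branch: countermodel on an S4-frame, so not valid in S4, nor in K, T (the same frame is also a K-frame and a T-frame).

S5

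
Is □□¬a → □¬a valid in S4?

Tableau for the negation ¬(□□¬a → □¬a):
1. ¬(□□¬a → □¬a), w0
2. □□¬a, w0
3. ¬□¬a, w0
4. □¬a, w0
5. ¬a, w0
6. a, w1
7. □¬a, w1
8. ¬a, w1
Accessibility: w0Rw0, w0Rw1, w1Rw1
Branch closes: a and ¬a both at w1.
Every branch of the negation's tableau closes; the branch above is one of them.

Yes, valid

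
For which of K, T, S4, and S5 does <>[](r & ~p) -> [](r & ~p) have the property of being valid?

S5

S5-tableau for the negation ~(<>[](r & ~p) -> [](r & ~p)):
1. ~(<>[](r & ~p) -> [](r & ~p)), w0
2. <>[](r & ~p), w0
3. ~[](r & ~p), w0
4. [](r & ~p), w1
5. r & ~p, w0
6. r, w0
7. ~p, w0
8. r & ~p, w1
9. r, w1
10. ~p, w1
11. ~(r & ~p), w2
12. r & ~p, w2
13. r, w2
14. ~p, w2
15. p, w2
Accessibility: w0Rw0, w0Rw1, w0Rw2, w1Rw0, w1Rw1, w1Rw2, w2Rw0, w2Rw1, w2Rw2
Branch closes: p and ~p both at w2.
Every branch closes (one shown): valid in S5.
S4-tableau for the negation ~(<>[](r & ~p) -> [](r & ~p)):
1. ~(<>[](r & ~p) -> [](r & ~p)), w0
2. <>[](r & ~p), w0
3. ~[](r & ~p), w0
4. [](r & ~p), w1
5. r & ~p, w1
6. r, w1
7. ~p, w1
8. ~(r & ~p), w2
9. p, w2
Accessibility: w0Rw0, w0Rw1, w0Rw2, w1Rw1, w2Rw2
Complete open branch: countermodel on an S4-frame, so not valid in S4, nor in K, T (the same frame is also a K-frame and a T-frame).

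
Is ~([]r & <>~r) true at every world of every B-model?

Valid

Tableau for the negation []r & <>~r:
1. []r & <>~r, 0
2. []r, 0
3. <>~r, 0
4. r, 0
5. ~r, 1
6. r, 1
Accessibility: 0R0, 0R1, 1R0, 1R1
Branch closes: r and ~r both at 1.
Every branch of the negation's tableau closes; the branch above is one of them.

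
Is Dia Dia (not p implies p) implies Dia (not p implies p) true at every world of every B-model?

Invalid (countermodel exists)

Tableau for the negation not (Dia Dia (not p implies p) implies Dia (not p implies p)):
1. not (Dia Dia (not p implies p) implies Dia (not p implies p)), w0
2. Dia Dia (not p implies p), w0
3. not Dia (not p implies p), w0
4. not (not p implies p), w0
5. not p, w0
6. Dia (not p implies p), w1
7. not (not p implies p), w1
8. not p, w1
9. not p implies p, w2
10. p, w2
Accessibility: w0Rw0, w0Rw1, w1Rw0, w1Rw1, w1Rw2, w2Rw1, w2Rw2
The negation has an open branch (countermodel exists).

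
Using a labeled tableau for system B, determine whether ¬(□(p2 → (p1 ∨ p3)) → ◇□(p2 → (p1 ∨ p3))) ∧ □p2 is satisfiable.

1. ¬(□(p2 → (p1 ∨ p3)) → ◇□(p2 → (p1 ∨ p3))) ∧ □p2, w0
2. ¬(□(p2 → (p1 ∨ p3)) → ◇□(p2 → (p1 ∨ p3))), w0
3. □p2, w0
4. □(p2 → (p1 ∨ p3)), w0
5. ¬◇□(p2 → (p1 ∨ p3)), w0
6. p2, w0
7. p2 → (p1 ∨ p3), w0
8. ¬□(p2 → (p1 ∨ p3)), w0
9. p1 ∨ p3, w0
10. p3, w0
11. ¬(p2 → (p1 ∨ p3)), w1
12. p2, w1
13. ¬(p1 ∨ p3), w1
14. ¬p1, w1
15. ¬p3, w1
16. p2 → (p1 ∨ p3), w1
17. ¬□(p2 → (p1 ∨ p3)), w1
18. p1 ∨ p3, w1
19. p3, w1
Accessibility: w0Rw0, w0Rw1, w1Rw0, w1Rw1
Branch closes: p3 and ¬p3 both at w1.
All branches of the tableau close; one closing branch shown above.

Unsatisfiable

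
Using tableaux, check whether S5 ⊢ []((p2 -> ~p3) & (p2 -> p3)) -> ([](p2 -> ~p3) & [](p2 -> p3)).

Valid in S5

Tableau for the negation ~([]((p2 -> ~p3) & (p2 -> p3)) -> ([](p2 -> ~p3) & [](p2 -> p3))):
1. ~([]((p2 -> ~p3) & (p2 -> p3)) -> ([](p2 -> ~p3) & [](p2 -> p3))), w0
2. []((p2 -> ~p3) & (p2 -> p3)), w0
3. ~([](p2 -> ~p3) & [](p2 -> p3)), w0
4. (p2 -> ~p3) & (p2 -> p3), w0
5. p2 -> ~p3, w0
6. p2 -> p3, w0
7. ~[](p2 -> p3), w0
8. ~p3, w0
9. ~p2, w0
10. ~(p2 -> p3), w1
11. p2, w1
12. ~p3, w1
13. (p2 -> ~p3) & (p2 -> p3), w1
14. p2 -> ~p3, w1
15. p2 -> p3, w1
16. p3, w1
Accessibility: w0Rw0, w0Rw1, w1Rw0, w1Rw1
Branch closes: p3 and ~p3 both at w1.
All branches of the negation close; one closing branch shown above.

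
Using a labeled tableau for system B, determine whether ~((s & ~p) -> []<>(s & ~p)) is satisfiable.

Unsatisfiable

1. ~((s & ~p) -> []<>(s & ~p)), u
2. s & ~p, u
3. ~[]<>(s & ~p), u
4. s, u
5. ~p, u
6. ~<>(s & ~p), v
7. ~(s & ~p), u
8. ~(s & ~p), v
9. p, u
Accessibility: uRu, uRv, vRu, vRv
Branch closes: p and ~p both at u.
(One branch shown.) All branches close.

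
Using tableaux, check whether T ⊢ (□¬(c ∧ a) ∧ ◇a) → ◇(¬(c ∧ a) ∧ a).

Valid in T

Tableau for the negation ¬((□¬(c ∧ a) ∧ ◇a) → ◇(¬(c ∧ a) ∧ a)):
1. ¬((□¬(c ∧ a) ∧ ◇a) → ◇(¬(c ∧ a) ∧ a)), w0
2. □¬(c ∧ a) ∧ ◇a, w0
3. ¬◇(¬(c ∧ a) ∧ a), w0
4. □¬(c ∧ a), w0
5. ◇a, w0
6. ¬(¬(c ∧ a) ∧ a), w0
7. ¬(c ∧ a), w0
8. ¬a, w0
9. a, w1
10. ¬(¬(c ∧ a) ∧ a), w1
11. ¬(c ∧ a), w1
12. c ∧ a, w1
13. c, w1
14. ¬a, w1
Accessibility: w0Rw0, w0Rw1, w1Rw1
Branch closes: a and ¬a both at w1.
All branches of the negation close; one closing branch shown above.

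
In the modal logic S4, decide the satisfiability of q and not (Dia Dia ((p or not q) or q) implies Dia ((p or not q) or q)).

Unsatisfiable

1. q and not (Dia Dia ((p or not q) or q) implies Dia ((p or not q) or q)), w0
2. q, w0
3. not (Dia Dia ((p or not q) or q) implies Dia ((p or not q) or q)), w0
4. Dia Dia ((p or not q) or q), w0
5. not Dia ((p or not q) or q), w0
6. not ((p or not q) or q), w0
7. not (p or not q), w0
8. not q, w0
Accessibility: w0Rw0
Branch closes: q and not q both at w0.
(One branch shown.) All branches close.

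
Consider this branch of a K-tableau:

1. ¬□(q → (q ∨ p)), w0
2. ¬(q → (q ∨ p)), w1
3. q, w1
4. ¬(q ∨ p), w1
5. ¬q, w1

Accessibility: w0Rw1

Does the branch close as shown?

Closed

Both q and ¬q appear at w1.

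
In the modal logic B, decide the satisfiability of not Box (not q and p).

Satisfiable

1. not Box (not q and p), 0
2. not (not q and p), 1
3. not p, 1
Accessibility: 0R0, 0R1, 1R0, 1R1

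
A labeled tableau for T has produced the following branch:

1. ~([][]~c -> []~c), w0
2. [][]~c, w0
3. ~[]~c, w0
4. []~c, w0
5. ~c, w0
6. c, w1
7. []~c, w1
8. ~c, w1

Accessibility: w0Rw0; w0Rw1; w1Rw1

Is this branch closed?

Yes, closed

Both c and ~c appear at w1.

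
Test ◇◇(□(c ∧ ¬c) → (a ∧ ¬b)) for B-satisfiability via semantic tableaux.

Satisfiable

1. ◇◇(□(c ∧ ¬c) → (a ∧ ¬b)), u
2. ◇(□(c ∧ ¬c) → (a ∧ ¬b)), v
3. □(c ∧ ¬c) → (a ∧ ¬b), w
4. a ∧ ¬b, w
5. a, w
6. ¬b, w
Accessibility: uRu, uRv, vRu, vRv, vRw, wRv, wRw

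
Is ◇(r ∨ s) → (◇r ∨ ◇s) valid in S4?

Tableau for the negation ¬(◇(r ∨ s) → (◇r ∨ ◇s)):
1. ¬(◇(r ∨ s) → (◇r ∨ ◇s)), u
2. ◇(r ∨ s), u
3. ¬(◇r ∨ ◇s), u
4. ¬◇r, u
5. ¬◇s, u
6. ¬r, u
7. ¬s, u
8. r ∨ s, v
9. ¬r, v
10. ¬s, v
11. s, v
Accessibility: uRu, uRv, vRv
Branch closes: s and ¬s both at v.
Every branch of the negation's tableau closes; the branch above is one of them.

Yes, valid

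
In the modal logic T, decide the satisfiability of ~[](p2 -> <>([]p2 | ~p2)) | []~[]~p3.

Satisfiable

1. ~[](p2 -> <>([]p2 | ~p2)) | []~[]~p3, w0
2. []~[]~p3, w0
3. ~[]~p3, w0
4. p3, w1
5. ~[]~p3, w1
6. p3, w2
Accessibility: w0Rw0, w0Rw1, w1Rw1, w1Rw2, w2Rw2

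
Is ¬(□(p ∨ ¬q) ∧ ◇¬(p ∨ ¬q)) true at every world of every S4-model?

Tableau for the negation □(p ∨ ¬q) ∧ ◇¬(p ∨ ¬q):
1. □(p ∨ ¬q) ∧ ◇¬(p ∨ ¬q), 0
2. □(p ∨ ¬q), 0   [∧-rule on 1]
3. ◇¬(p ∨ ¬q), 0   [∧-rule on 1]
4. p ∨ ¬q, 0   [□-rule on 2 via 0R0]
5. ¬q, 0   [∨-rule on 4 (branches; this branch)]
6. ¬(p ∨ ¬q), 1   [◇-rule on 3: fresh world 1, 0R1]
7. ¬p, 1   [¬∨-rule on 6]
8. q, 1   [¬∨-rule on 6]
9. p ∨ ¬q, 1   [□-rule on 2 via 0R1]
10. ¬q, 1   [∨-rule on 9 (branches; this branch)]
Accessibility: 0R0, 0R1, 1R1
Branch closes: q and ¬q both at 1.
All branches of the negation close; one closing branch shown above.

Valid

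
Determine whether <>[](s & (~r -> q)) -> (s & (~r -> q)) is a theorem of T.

Invalid (countermodel exists)

Tableau for the negation ~(<>[](s & (~r -> q)) -> (s & (~r -> q))):
1. ~(<>[](s & (~r -> q)) -> (s & (~r -> q))), u
2. <>[](s & (~r -> q)), u   [~->-rule on 1]
3. ~(s & (~r -> q)), u   [~->-rule on 1]
4. ~(~r -> q), u   [~&-rule on 3 (branches; this branch)]
5. ~r, u   [~->-rule on 4]
6. ~q, u   [~->-rule on 4]
7. [](s & (~r -> q)), v   [<>-rule on 2: fresh world v, uRv]
8. s & (~r -> q), v   [[]-rule on 7 via vRv]
9. s, v   [&-rule on 8]
10. ~r -> q, v   [&-rule on 8]
11. q, v   [->-rule on 10 (branches; this branch)]
Accessibility: uRu, uRv, vRv
The negation has an open branch (countermodel exists).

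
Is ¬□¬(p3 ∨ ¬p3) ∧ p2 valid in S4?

No, not valid

Tableau for the negation ¬(¬□¬(p3 ∨ ¬p3) ∧ p2):
1. ¬(¬□¬(p3 ∨ ¬p3) ∧ p2), w0
2. ¬p2, w0
Accessibility: w0Rw0
The negation has an open branch (countermodel exists).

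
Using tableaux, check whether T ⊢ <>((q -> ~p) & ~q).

Invalid (countermodel exists)

Tableau for the negation ~<>((q -> ~p) & ~q):
1. ~<>((q -> ~p) & ~q), w0
2. ~((q -> ~p) & ~q), w0
3. q, w0
Accessibility: w0Rw0
The negation has an open branch (countermodel exists).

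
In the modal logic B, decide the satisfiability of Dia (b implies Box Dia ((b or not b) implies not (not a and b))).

Satisfiable

1. Dia (b implies Box Dia ((b or not b) implies not (not a and b))), w0
2. b implies Box Dia ((b or not b) implies not (not a and b)), w1
3. Box Dia ((b or not b) implies not (not a and b)), w1
4. Dia ((b or not b) implies not (not a and b)), w0
5. Dia ((b or not b) implies not (not a and b)), w1
6. (b or not b) implies not (not a and b), w2
7. not (not a and b), w2
8. not b, w2
9. (b or not b) implies not (not a and b), w3
10. Dia ((b or not b) implies not (not a and b)), w3
11. not (not a and b), w3
12. not b, w3
13. (b or not b) implies not (not a and b), w4
14. not (not a and b), w4
15. not b, w4
Accessibility: w0Rw0, w0Rw1, w0Rw2, w1Rw0, w1Rw1, w1Rw3, w2Rw0, w2Rw2, w3Rw1, w3Rw3, w3Rw4, w4Rw3, w4Rw4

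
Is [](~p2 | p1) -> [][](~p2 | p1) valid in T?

Tableau for the negation ~([](~p2 | p1) -> [][](~p2 | p1)):
1. ~([](~p2 | p1) -> [][](~p2 | p1)), u
2. [](~p2 | p1), u   [~->-rule on 1]
3. ~[][](~p2 | p1), u   [~->-rule on 1]
4. ~p2 | p1, u   [[]-rule on 2 via uRu]
5. p1, u   [|-rule on 4 (branches; this branch)]
6. ~[](~p2 | p1), v   [~[]-rule on 3: fresh world v, uRv]
7. ~p2 | p1, v   [[]-rule on 2 via uRv]
8. p1, v   [|-rule on 7 (branches; this branch)]
9. ~(~p2 | p1), w   [~[]-rule on 6: fresh world w, vRw]
10. p2, w   [~|-rule on 9]
11. ~p1, w   [~|-rule on 9]
Accessibility: uRu, uRv, vRv, vRw, wRw
The negation has an open branch (countermodel exists).

Not valid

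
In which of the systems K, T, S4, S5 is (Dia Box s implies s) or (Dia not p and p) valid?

S5

S5-tableau for the negation not ((Dia Box s implies s) or (Dia not p and p)):
1. not ((Dia Box s implies s) or (Dia not p and p)), u
2. not (Dia Box s implies s), u
3. not (Dia not p and p), u
4. Dia Box s, u
5. not s, u
6. not Dia not p, u
7. p, u
8. Box s, v
9. p, v
10. s, u
Accessibility: uRu, uRv, vRu, vRv
Branch closes: s and not s both at u.
Every branch closes (one shown): valid in S5.
S4-tableau for the negation not ((Dia Box s implies s) or (Dia not p and p)):
1. not ((Dia Box s implies s) or (Dia not p and p)), u
2. not (Dia Box s implies s), u
3. not (Dia not p and p), u
4. Dia Box s, u
5. not s, u
6. not p, u
7. Box s, v
8. s, v
Accessibility: uRu, uRv, vRv
Complete open branch: countermodel on an S4-frame, so not valid in S4, nor in K, T (the same frame is also a K-frame and a T-frame).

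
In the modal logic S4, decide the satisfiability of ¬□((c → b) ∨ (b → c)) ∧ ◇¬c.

1. ¬□((c → b) ∨ (b → c)) ∧ ◇¬c, 0
2. ¬□((c → b) ∨ (b → c)), 0
3. ◇¬c, 0
4. ¬((c → b) ∨ (b → c)), 1
5. ¬(c → b), 1
6. ¬(b → c), 1
7. c, 1
8. ¬b, 1
9. b, 1
10. ¬c, 1
Accessibility: 0R0, 0R1, 1R1
Branch closes: b and ¬b both at 1.
Every branch closes; the branch above is one of them.

Unsatisfiable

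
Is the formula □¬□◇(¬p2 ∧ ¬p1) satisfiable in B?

1. □¬□◇(¬p2 ∧ ¬p1), w0
2. ¬□◇(¬p2 ∧ ¬p1), w0   [□-rule on 1 via w0Rw0]
3. ¬◇(¬p2 ∧ ¬p1), w1   [¬□-rule on 2: fresh world w1, w0Rw1]
4. ¬□◇(¬p2 ∧ ¬p1), w1   [□-rule on 1 via w0Rw1]
5. ¬(¬p2 ∧ ¬p1), w0   [¬◇-rule on 3 via w1Rw0]
6. ¬(¬p2 ∧ ¬p1), w1   [¬◇-rule on 3 via w1Rw1]
7. p1, w0   [¬∧-rule on 5 (branches; this branch)]
8. p1, w1   [¬∧-rule on 6 (branches; this branch)]
9. ¬◇(¬p2 ∧ ¬p1), w2   [¬□-rule on 4: fresh world w2, w1Rw2]
10. ¬(¬p2 ∧ ¬p1), w2   [¬◇-rule on 3 via w1Rw2]
11. p1, w2   [¬∧-rule on 10 (branches; this branch)]
Accessibility: w0Rw0, w0Rw1, w1Rw0, w1Rw1, w1Rw2, w2Rw1, w2Rw2

Satisfiable (open branch found)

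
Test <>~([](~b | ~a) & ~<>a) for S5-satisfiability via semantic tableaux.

1. <>~([](~b | ~a) & ~<>a), u
2. ~([](~b | ~a) & ~<>a), v   [<>-rule on 1: fresh world v, uRv]
3. <>a, v   [~&-rule on 2 (branches; this branch)]
4. a, w   [<>-rule on 3: fresh world w, vRw]
Accessibility: uRu, uRv, uRw, vRu, vRv, vRw, wRu, wRv, wRw

Satisfiable (open branch found)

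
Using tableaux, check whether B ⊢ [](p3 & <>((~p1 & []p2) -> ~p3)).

No, not valid

Tableau for the negation ~[](p3 & <>((~p1 & []p2) -> ~p3)):
1. ~[](p3 & <>((~p1 & []p2) -> ~p3)), w0
2. ~(p3 & <>((~p1 & []p2) -> ~p3)), w1
3. ~<>((~p1 & []p2) -> ~p3), w1
4. ~((~p1 & []p2) -> ~p3), w0
5. ~p1 & []p2, w0
6. p3, w0
7. ~p1, w0
8. []p2, w0
9. ~((~p1 & []p2) -> ~p3), w1
10. ~p1 & []p2, w1
11. p3, w1
12. ~p1, w1
13. []p2, w1
14. p2, w0
15. p2, w1
Accessibility: w0Rw0, w0Rw1, w1Rw0, w1Rw1
The negation has an open branch (countermodel exists).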